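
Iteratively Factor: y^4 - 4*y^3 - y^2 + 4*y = (y - 1)*(y^3 - 3*y^2 - 4*y) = y*(y - 1)*(y^2 - 3*y - 4) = y*(y - 1)*(y + 1)*(y - 4)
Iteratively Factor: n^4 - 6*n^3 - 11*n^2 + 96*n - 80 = (n - 4)*(n^3 - 2*n^2 - 19*n + 20) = (n - 5)*(n - 4)*(n^2 + 3*n - 4) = (n - 5)*(n - 4)*(n + 4)*(n - 1)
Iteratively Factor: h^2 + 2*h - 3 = (h - 1)*(h + 3)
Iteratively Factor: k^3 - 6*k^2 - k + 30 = (k - 5)*(k^2 - k - 6) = (k - 5)*(k - 3)*(k + 2)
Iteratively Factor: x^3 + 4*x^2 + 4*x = (x)*(x^2 + 4*x + 4) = x*(x + 2)*(x + 2)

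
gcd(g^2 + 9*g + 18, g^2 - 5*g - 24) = g + 3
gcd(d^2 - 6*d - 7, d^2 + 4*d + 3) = d + 1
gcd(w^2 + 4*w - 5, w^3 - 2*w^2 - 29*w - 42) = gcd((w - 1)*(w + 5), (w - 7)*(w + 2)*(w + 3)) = 1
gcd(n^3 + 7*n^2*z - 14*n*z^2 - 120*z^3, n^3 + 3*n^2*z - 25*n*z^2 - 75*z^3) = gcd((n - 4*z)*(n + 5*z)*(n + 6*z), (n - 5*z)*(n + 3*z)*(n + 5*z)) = n + 5*z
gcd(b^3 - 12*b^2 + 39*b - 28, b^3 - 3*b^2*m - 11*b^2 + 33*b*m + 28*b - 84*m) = b^2 - 11*b + 28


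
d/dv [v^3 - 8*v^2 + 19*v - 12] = 3*v^2 - 16*v + 19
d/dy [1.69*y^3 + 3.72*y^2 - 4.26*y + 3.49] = 5.07*y^2 + 7.44*y - 4.26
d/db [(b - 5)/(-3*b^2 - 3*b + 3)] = (-b^2 - b + (b - 5)*(2*b + 1) + 1)/(3*(b^2 + b - 1)^2)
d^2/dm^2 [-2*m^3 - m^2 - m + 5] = -12*m - 2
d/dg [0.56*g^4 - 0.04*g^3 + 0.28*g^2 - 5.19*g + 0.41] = 2.24*g^3 - 0.12*g^2 + 0.56*g - 5.19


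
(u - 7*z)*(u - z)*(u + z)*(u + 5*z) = u^4 - 2*u^3*z - 36*u^2*z^2 + 2*u*z^3 + 35*z^4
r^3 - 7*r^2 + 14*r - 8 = (r - 4)*(r - 2)*(r - 1)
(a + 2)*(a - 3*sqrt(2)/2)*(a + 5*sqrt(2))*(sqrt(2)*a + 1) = sqrt(2)*a^4 + 2*sqrt(2)*a^3 + 8*a^3 - 23*sqrt(2)*a^2/2 + 16*a^2 - 23*sqrt(2)*a - 15*a - 30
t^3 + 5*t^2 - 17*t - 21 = (t - 3)*(t + 1)*(t + 7)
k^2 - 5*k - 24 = (k - 8)*(k + 3)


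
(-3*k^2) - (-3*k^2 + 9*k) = -9*k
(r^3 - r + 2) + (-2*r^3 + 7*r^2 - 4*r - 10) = -r^3 + 7*r^2 - 5*r - 8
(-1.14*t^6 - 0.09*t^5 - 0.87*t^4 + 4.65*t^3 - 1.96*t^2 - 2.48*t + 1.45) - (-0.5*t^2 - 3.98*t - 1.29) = -1.14*t^6 - 0.09*t^5 - 0.87*t^4 + 4.65*t^3 - 1.46*t^2 + 1.5*t + 2.74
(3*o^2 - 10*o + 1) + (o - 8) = 3*o^2 - 9*o - 7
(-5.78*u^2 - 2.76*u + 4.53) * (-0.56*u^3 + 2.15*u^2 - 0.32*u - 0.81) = 3.2368*u^5 - 10.8814*u^4 - 6.6212*u^3 + 15.3045*u^2 + 0.786*u - 3.6693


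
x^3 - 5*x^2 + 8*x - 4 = (x - 2)^2*(x - 1)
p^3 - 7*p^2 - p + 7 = (p - 7)*(p - 1)*(p + 1)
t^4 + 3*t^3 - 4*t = t*(t - 1)*(t + 2)^2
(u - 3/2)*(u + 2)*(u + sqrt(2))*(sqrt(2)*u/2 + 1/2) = sqrt(2)*u^4/2 + sqrt(2)*u^3/4 + 3*u^3/2 - sqrt(2)*u^2 + 3*u^2/4 - 9*u/2 + sqrt(2)*u/4 - 3*sqrt(2)/2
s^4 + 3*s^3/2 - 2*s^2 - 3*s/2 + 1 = (s - 1)*(s - 1/2)*(s + 1)*(s + 2)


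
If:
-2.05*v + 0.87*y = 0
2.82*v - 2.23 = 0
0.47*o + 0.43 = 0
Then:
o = -0.91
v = 0.79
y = 1.86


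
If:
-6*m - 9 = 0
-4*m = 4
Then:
No Solution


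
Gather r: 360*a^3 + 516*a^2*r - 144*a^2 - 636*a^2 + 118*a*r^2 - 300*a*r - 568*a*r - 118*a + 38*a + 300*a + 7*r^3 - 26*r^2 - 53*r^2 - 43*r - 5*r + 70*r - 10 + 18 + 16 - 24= 360*a^3 - 780*a^2 + 220*a + 7*r^3 + r^2*(118*a - 79) + r*(516*a^2 - 868*a + 22)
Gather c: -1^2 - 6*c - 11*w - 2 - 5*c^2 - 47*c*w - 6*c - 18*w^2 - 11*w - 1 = -5*c^2 + c*(-47*w - 12) - 18*w^2 - 22*w - 4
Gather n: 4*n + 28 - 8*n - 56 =-4*n - 28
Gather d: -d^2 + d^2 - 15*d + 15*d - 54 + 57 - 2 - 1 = 0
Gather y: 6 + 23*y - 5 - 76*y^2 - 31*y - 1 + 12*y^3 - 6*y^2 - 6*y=12*y^3 - 82*y^2 - 14*y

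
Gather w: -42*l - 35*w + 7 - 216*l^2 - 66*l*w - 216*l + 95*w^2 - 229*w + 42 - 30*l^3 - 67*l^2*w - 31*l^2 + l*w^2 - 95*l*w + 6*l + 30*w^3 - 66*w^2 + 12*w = -30*l^3 - 247*l^2 - 252*l + 30*w^3 + w^2*(l + 29) + w*(-67*l^2 - 161*l - 252) + 49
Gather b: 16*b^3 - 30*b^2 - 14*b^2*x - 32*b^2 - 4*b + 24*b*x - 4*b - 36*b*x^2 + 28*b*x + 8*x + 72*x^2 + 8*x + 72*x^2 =16*b^3 + b^2*(-14*x - 62) + b*(-36*x^2 + 52*x - 8) + 144*x^2 + 16*x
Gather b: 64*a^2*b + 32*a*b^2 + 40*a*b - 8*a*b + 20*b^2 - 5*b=b^2*(32*a + 20) + b*(64*a^2 + 32*a - 5)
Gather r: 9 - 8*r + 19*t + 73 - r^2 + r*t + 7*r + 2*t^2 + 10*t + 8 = -r^2 + r*(t - 1) + 2*t^2 + 29*t + 90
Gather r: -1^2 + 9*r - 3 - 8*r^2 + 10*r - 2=-8*r^2 + 19*r - 6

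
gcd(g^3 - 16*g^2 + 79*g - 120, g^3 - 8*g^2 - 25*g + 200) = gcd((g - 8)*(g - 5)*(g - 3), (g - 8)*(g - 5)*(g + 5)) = g^2 - 13*g + 40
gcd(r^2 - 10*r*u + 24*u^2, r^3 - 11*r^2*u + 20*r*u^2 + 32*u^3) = r - 4*u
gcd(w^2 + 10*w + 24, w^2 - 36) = w + 6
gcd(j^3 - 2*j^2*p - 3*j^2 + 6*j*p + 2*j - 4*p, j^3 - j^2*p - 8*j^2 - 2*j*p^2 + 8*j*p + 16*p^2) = -j + 2*p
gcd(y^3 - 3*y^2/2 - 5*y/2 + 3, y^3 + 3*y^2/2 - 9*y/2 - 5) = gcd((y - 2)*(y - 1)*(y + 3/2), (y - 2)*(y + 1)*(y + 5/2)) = y - 2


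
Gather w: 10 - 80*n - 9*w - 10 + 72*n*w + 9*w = 72*n*w - 80*n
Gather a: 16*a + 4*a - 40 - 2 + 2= 20*a - 40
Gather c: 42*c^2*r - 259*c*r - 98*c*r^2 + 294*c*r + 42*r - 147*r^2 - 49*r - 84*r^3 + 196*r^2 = 42*c^2*r + c*(-98*r^2 + 35*r) - 84*r^3 + 49*r^2 - 7*r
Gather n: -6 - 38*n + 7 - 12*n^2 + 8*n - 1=-12*n^2 - 30*n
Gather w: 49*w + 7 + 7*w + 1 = 56*w + 8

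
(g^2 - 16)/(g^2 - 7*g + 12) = (g + 4)/(g - 3)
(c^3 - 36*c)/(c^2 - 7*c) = (c^2 - 36)/(c - 7)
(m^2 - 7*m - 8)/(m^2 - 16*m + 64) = (m + 1)/(m - 8)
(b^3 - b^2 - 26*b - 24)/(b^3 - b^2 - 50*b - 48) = (b^2 - 2*b - 24)/(b^2 - 2*b - 48)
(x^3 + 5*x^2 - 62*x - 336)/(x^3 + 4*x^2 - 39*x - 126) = (x^2 - 2*x - 48)/(x^2 - 3*x - 18)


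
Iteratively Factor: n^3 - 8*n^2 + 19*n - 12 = (n - 4)*(n^2 - 4*n + 3) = (n - 4)*(n - 3)*(n - 1)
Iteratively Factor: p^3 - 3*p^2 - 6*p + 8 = (p + 2)*(p^2 - 5*p + 4) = (p - 1)*(p + 2)*(p - 4)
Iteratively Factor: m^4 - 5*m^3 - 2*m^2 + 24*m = (m - 4)*(m^3 - m^2 - 6*m) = (m - 4)*(m + 2)*(m^2 - 3*m) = m*(m - 4)*(m + 2)*(m - 3)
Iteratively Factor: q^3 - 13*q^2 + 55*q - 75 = (q - 5)*(q^2 - 8*q + 15) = (q - 5)^2*(q - 3)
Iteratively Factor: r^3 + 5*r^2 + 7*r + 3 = (r + 1)*(r^2 + 4*r + 3) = (r + 1)^2*(r + 3)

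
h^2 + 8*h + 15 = (h + 3)*(h + 5)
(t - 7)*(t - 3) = t^2 - 10*t + 21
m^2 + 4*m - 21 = (m - 3)*(m + 7)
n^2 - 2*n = n*(n - 2)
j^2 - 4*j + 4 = (j - 2)^2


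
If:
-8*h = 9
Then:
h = -9/8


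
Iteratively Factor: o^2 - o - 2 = (o + 1)*(o - 2)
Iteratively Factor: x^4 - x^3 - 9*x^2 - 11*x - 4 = (x - 4)*(x^3 + 3*x^2 + 3*x + 1) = (x - 4)*(x + 1)*(x^2 + 2*x + 1) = (x - 4)*(x + 1)^2*(x + 1)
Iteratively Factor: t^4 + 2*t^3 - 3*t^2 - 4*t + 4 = (t - 1)*(t^3 + 3*t^2 - 4) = (t - 1)*(t + 2)*(t^2 + t - 2) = (t - 1)^2*(t + 2)*(t + 2)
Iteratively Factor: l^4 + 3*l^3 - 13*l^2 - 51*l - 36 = (l - 4)*(l^3 + 7*l^2 + 15*l + 9) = (l - 4)*(l + 1)*(l^2 + 6*l + 9) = (l - 4)*(l + 1)*(l + 3)*(l + 3)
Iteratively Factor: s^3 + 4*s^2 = (s + 4)*(s^2) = s*(s + 4)*(s)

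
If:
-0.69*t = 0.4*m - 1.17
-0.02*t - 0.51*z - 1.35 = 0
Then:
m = 43.9875*z + 119.3625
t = -25.5*z - 67.5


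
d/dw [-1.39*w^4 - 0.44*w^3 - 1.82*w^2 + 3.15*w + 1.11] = -5.56*w^3 - 1.32*w^2 - 3.64*w + 3.15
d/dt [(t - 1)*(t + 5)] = 2*t + 4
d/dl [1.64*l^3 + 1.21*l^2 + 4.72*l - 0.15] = 4.92*l^2 + 2.42*l + 4.72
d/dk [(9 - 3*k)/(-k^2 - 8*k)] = 3*(-k^2 + 6*k + 24)/(k^2*(k^2 + 16*k + 64))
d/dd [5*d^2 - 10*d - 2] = 10*d - 10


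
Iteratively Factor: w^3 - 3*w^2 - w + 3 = (w - 3)*(w^2 - 1) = (w - 3)*(w - 1)*(w + 1)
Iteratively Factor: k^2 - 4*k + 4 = (k - 2)*(k - 2)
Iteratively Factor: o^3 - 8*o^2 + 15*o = (o - 3)*(o^2 - 5*o) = (o - 5)*(o - 3)*(o)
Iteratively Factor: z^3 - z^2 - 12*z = (z + 3)*(z^2 - 4*z) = z*(z + 3)*(z - 4)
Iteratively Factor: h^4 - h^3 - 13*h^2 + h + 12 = (h + 3)*(h^3 - 4*h^2 - h + 4) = (h + 1)*(h + 3)*(h^2 - 5*h + 4) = (h - 4)*(h + 1)*(h + 3)*(h - 1)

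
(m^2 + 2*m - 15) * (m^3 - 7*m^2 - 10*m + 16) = m^5 - 5*m^4 - 39*m^3 + 101*m^2 + 182*m - 240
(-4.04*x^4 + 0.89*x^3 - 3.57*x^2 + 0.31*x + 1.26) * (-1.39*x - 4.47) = 5.6156*x^5 + 16.8217*x^4 + 0.983999999999999*x^3 + 15.527*x^2 - 3.1371*x - 5.6322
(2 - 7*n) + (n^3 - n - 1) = n^3 - 8*n + 1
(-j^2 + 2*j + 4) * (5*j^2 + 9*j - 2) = -5*j^4 + j^3 + 40*j^2 + 32*j - 8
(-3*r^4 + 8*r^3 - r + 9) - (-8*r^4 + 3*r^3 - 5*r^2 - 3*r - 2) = 5*r^4 + 5*r^3 + 5*r^2 + 2*r + 11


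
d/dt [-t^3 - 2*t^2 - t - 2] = -3*t^2 - 4*t - 1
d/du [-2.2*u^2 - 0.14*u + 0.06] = -4.4*u - 0.14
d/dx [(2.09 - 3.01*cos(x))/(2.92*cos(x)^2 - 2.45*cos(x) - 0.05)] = (-8.7892*cos(x)^2 + 12.2056*cos(x) - 5.271)*sin(x)/(8.5264*cos(x)^4 - 14.308*cos(x)^3 + 5.7105*cos(x)^2 + 0.245*cos(x) + 0.0025)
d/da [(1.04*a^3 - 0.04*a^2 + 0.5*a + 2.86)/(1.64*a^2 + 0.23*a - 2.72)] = (1.7056*a^4 + 0.4784*a^3 - 9.3156*a^2 - 9.1632*a - 2.0178)/(2.6896*a^4 + 0.7544*a^3 - 8.8687*a^2 - 1.2512*a + 7.3984)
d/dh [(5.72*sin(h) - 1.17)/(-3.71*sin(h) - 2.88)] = -20.8143*cos(h)/(3.71*sin(h) + 2.88)^2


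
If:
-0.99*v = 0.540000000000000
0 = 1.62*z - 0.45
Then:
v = -0.55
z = 0.28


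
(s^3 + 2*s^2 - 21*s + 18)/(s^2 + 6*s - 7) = (s^2 + 3*s - 18)/(s + 7)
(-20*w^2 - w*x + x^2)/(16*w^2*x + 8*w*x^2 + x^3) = (-5*w + x)/(x*(4*w + x))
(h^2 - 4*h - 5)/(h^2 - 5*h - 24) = (-h^2 + 4*h + 5)/(-h^2 + 5*h + 24)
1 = 1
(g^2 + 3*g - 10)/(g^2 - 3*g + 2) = (g + 5)/(g - 1)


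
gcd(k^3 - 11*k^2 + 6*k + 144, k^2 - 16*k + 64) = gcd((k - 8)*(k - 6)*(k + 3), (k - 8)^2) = k - 8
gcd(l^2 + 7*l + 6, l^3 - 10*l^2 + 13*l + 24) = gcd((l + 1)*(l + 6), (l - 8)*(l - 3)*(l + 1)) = l + 1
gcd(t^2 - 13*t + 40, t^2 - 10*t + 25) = t - 5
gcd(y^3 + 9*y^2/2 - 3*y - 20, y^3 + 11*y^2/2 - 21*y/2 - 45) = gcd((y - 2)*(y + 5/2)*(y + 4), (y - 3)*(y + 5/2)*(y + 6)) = y + 5/2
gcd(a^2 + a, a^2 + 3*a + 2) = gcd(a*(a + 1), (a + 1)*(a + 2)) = a + 1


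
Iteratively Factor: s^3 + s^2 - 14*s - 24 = (s + 3)*(s^2 - 2*s - 8) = (s - 4)*(s + 3)*(s + 2)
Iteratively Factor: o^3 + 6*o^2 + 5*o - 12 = (o + 4)*(o^2 + 2*o - 3) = (o - 1)*(o + 4)*(o + 3)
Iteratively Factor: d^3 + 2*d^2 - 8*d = (d + 4)*(d^2 - 2*d) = d*(d + 4)*(d - 2)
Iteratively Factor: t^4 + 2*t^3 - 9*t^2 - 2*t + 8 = (t + 1)*(t^3 + t^2 - 10*t + 8) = (t - 2)*(t + 1)*(t^2 + 3*t - 4) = (t - 2)*(t + 1)*(t + 4)*(t - 1)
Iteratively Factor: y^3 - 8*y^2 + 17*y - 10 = (y - 1)*(y^2 - 7*y + 10) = (y - 2)*(y - 1)*(y - 5)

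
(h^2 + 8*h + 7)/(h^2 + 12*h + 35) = (h + 1)/(h + 5)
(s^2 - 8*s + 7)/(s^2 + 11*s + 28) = (s^2 - 8*s + 7)/(s^2 + 11*s + 28)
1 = 1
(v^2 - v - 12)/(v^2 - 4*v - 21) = (v - 4)/(v - 7)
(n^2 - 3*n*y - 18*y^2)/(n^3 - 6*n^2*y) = (n + 3*y)/n^2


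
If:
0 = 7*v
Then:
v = 0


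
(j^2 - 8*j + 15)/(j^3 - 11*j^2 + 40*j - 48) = (j - 5)/(j^2 - 8*j + 16)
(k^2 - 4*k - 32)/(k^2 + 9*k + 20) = (k - 8)/(k + 5)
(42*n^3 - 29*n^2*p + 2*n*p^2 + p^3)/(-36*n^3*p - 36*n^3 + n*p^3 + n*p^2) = (-42*n^3 + 29*n^2*p - 2*n*p^2 - p^3)/(n*(36*n^2*p + 36*n^2 - p^3 - p^2))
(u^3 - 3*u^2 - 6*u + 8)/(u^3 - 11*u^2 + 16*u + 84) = (u^2 - 5*u + 4)/(u^2 - 13*u + 42)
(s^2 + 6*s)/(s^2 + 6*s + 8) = s*(s + 6)/(s^2 + 6*s + 8)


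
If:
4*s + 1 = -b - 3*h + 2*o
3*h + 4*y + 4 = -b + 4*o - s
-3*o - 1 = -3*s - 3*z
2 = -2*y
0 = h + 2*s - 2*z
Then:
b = -28*z/5 - 29/15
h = 14*z/5 + 2/15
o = 3*z/5 - 2/5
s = -2*z/5 - 1/15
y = -1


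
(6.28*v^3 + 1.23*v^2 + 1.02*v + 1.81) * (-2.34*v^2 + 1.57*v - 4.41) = -14.6952*v^5 + 6.9814*v^4 - 28.1505*v^3 - 8.0583*v^2 - 1.6565*v - 7.9821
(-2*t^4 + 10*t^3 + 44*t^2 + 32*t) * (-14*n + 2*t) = 28*n*t^4 - 140*n*t^3 - 616*n*t^2 - 448*n*t - 4*t^5 + 20*t^4 + 88*t^3 + 64*t^2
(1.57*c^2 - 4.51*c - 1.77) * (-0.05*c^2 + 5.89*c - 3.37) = -0.0785*c^4 + 9.4728*c^3 - 31.7663*c^2 + 4.7734*c + 5.9649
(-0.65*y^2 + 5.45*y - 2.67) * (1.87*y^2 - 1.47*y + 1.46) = -1.2155*y^4 + 11.147*y^3 - 13.9534*y^2 + 11.8819*y - 3.8982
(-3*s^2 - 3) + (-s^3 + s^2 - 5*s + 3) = -s^3 - 2*s^2 - 5*s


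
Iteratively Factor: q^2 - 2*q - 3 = (q - 3)*(q + 1)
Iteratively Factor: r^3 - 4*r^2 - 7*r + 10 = (r + 2)*(r^2 - 6*r + 5) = (r - 5)*(r + 2)*(r - 1)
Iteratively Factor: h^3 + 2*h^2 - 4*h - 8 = (h + 2)*(h^2 - 4) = (h - 2)*(h + 2)*(h + 2)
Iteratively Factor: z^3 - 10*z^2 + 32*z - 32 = (z - 2)*(z^2 - 8*z + 16) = (z - 4)*(z - 2)*(z - 4)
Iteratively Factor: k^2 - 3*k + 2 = (k - 2)*(k - 1)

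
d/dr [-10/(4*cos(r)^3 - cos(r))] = 10*(1 - 12*cos(r)^2)*sin(r)/((4*cos(r)^2 - 1)^2*cos(r)^2)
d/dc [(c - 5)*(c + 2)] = 2*c - 3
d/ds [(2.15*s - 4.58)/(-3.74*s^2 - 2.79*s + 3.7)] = (8.041*s^2 - 34.2584*s - 4.8232)/(13.9876*s^4 + 20.8692*s^3 - 19.8919*s^2 - 20.646*s + 13.69)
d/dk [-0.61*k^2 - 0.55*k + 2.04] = -1.22*k - 0.55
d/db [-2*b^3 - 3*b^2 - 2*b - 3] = -6*b^2 - 6*b - 2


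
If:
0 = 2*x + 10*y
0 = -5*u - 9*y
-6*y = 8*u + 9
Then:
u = -27/14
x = -75/14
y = 15/14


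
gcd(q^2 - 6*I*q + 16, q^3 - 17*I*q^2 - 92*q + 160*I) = q - 8*I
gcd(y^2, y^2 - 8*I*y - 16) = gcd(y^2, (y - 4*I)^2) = 1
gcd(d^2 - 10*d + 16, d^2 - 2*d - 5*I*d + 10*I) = d - 2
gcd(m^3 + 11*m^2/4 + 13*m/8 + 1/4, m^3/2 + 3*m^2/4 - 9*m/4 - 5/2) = 1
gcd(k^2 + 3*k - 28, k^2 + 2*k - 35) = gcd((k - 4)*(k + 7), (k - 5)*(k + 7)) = k + 7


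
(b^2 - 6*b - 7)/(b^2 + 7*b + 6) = (b - 7)/(b + 6)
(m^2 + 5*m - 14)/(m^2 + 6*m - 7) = (m - 2)/(m - 1)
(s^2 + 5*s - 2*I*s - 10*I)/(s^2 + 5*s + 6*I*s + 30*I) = (s - 2*I)/(s + 6*I)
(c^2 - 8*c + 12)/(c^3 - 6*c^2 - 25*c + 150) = (c - 2)/(c^2 - 25)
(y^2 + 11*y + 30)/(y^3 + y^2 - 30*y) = (y + 5)/(y*(y - 5))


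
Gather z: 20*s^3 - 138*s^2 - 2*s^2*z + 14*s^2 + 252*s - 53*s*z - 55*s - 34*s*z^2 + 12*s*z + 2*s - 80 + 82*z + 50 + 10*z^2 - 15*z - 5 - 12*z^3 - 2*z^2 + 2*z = 20*s^3 - 124*s^2 + 199*s - 12*z^3 + z^2*(8 - 34*s) + z*(-2*s^2 - 41*s + 69) - 35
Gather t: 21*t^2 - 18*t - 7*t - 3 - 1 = 21*t^2 - 25*t - 4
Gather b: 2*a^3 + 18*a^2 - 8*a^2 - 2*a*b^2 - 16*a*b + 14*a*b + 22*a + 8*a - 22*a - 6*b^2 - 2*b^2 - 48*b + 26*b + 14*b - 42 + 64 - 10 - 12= 2*a^3 + 10*a^2 + 8*a + b^2*(-2*a - 8) + b*(-2*a - 8)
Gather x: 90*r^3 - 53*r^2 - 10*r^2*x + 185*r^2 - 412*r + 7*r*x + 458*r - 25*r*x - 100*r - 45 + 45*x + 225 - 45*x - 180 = 90*r^3 + 132*r^2 - 54*r + x*(-10*r^2 - 18*r)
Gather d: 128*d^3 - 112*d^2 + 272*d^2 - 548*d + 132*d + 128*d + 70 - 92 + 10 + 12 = 128*d^3 + 160*d^2 - 288*d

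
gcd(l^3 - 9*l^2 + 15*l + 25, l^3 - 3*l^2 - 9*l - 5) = l^2 - 4*l - 5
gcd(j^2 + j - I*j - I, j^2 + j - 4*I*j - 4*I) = j + 1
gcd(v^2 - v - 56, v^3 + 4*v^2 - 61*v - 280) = v^2 - v - 56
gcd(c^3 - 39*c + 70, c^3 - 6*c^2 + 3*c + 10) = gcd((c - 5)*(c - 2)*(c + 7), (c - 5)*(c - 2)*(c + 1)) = c^2 - 7*c + 10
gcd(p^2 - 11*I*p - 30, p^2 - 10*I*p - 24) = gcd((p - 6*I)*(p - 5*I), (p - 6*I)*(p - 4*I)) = p - 6*I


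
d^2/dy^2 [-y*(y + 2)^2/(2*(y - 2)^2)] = 32*(-y - 1)/(y^4 - 8*y^3 + 24*y^2 - 32*y + 16)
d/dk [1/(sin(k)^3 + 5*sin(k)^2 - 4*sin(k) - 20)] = (-3*sin(k)^2 - 10*sin(k) + 4)*cos(k)/(sin(k)^3 + 5*sin(k)^2 - 4*sin(k) - 20)^2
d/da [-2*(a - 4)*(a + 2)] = 4 - 4*a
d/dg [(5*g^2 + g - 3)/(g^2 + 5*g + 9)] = 24*(g^2 + 4*g + 1)/(g^4 + 10*g^3 + 43*g^2 + 90*g + 81)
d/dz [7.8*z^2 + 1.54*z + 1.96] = 15.6*z + 1.54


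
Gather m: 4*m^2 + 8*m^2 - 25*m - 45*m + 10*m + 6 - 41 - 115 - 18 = 12*m^2 - 60*m - 168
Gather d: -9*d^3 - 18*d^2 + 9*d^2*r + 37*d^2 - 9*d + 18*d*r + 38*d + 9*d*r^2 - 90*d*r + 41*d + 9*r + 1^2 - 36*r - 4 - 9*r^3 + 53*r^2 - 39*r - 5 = -9*d^3 + d^2*(9*r + 19) + d*(9*r^2 - 72*r + 70) - 9*r^3 + 53*r^2 - 66*r - 8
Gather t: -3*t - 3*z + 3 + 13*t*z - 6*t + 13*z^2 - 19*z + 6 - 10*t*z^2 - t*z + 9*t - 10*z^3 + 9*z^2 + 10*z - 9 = t*(-10*z^2 + 12*z) - 10*z^3 + 22*z^2 - 12*z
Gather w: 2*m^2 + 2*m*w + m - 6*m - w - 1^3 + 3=2*m^2 - 5*m + w*(2*m - 1) + 2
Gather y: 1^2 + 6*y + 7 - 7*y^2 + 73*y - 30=-7*y^2 + 79*y - 22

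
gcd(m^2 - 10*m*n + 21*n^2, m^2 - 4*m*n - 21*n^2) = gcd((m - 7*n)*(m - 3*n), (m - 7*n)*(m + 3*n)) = m - 7*n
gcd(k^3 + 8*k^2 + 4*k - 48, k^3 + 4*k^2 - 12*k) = k^2 + 4*k - 12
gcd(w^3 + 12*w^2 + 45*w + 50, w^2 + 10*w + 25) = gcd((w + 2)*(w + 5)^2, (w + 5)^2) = w^2 + 10*w + 25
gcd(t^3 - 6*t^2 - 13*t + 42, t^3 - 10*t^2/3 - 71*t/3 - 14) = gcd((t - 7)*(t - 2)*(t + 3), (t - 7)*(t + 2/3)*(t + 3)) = t^2 - 4*t - 21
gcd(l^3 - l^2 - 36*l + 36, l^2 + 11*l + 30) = l + 6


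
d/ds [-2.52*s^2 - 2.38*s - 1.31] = -5.04*s - 2.38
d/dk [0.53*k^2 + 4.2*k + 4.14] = 1.06*k + 4.2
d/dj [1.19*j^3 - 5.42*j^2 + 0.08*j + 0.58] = 3.57*j^2 - 10.84*j + 0.08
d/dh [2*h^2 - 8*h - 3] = 4*h - 8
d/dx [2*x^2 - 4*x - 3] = 4*x - 4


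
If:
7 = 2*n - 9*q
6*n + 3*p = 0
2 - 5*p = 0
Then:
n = -1/5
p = 2/5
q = -37/45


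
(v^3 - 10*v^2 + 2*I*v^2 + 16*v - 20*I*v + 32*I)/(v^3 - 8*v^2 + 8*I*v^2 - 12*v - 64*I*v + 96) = (v - 2)/(v + 6*I)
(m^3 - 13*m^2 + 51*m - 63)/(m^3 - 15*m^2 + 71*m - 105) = (m - 3)/(m - 5)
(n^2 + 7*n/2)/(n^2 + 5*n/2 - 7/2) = n/(n - 1)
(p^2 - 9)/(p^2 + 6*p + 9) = (p - 3)/(p + 3)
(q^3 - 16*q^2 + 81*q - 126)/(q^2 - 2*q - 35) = (q^2 - 9*q + 18)/(q + 5)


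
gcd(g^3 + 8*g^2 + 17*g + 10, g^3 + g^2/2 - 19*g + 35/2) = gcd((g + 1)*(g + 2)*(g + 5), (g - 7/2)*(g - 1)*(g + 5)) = g + 5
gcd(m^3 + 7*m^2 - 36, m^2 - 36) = m + 6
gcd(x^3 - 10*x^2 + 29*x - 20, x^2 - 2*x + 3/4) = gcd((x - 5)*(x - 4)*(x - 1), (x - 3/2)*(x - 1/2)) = 1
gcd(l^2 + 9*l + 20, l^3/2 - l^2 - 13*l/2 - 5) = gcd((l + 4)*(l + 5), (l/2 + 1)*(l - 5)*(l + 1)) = 1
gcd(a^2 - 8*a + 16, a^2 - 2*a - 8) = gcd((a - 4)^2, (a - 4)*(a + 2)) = a - 4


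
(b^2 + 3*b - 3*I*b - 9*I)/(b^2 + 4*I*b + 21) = (b + 3)/(b + 7*I)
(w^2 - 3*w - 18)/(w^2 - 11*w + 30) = (w + 3)/(w - 5)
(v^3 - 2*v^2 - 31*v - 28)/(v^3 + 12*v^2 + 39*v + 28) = (v - 7)/(v + 7)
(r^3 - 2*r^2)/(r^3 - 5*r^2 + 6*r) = r/(r - 3)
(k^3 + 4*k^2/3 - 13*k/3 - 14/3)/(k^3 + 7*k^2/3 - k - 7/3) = (k - 2)/(k - 1)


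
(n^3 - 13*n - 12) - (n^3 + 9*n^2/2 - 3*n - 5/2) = -9*n^2/2 - 10*n - 19/2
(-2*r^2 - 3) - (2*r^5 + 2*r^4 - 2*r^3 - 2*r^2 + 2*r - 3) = -2*r^5 - 2*r^4 + 2*r^3 - 2*r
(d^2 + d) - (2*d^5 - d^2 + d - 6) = -2*d^5 + 2*d^2 + 6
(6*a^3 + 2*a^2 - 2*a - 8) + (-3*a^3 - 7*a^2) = 3*a^3 - 5*a^2 - 2*a - 8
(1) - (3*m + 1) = -3*m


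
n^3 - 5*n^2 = n^2*(n - 5)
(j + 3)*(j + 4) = j^2 + 7*j + 12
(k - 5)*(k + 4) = k^2 - k - 20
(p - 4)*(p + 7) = p^2 + 3*p - 28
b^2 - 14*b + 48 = (b - 8)*(b - 6)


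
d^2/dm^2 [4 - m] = 0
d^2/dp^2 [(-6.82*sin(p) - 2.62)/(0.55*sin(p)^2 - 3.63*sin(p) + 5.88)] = (2.06305*sin(p)^5 + 16.78633*sin(p)^4 - 152.15387*sin(p)^3 + 141.444666*sin(p)^2 + 455.439996*sin(p) - 343.238412)/(0.55*sin(p)^2 - 3.63*sin(p) + 5.88)^3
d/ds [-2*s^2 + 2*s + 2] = 2 - 4*s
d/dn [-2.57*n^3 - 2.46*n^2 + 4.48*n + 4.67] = -7.71*n^2 - 4.92*n + 4.48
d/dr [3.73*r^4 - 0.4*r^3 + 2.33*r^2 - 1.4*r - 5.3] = 14.92*r^3 - 1.2*r^2 + 4.66*r - 1.4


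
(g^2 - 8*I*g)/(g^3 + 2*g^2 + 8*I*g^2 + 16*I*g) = (g - 8*I)/(g^2 + g*(2 + 8*I) + 16*I)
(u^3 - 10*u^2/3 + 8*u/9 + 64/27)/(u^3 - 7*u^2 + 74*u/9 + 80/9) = (u - 4/3)/(u - 5)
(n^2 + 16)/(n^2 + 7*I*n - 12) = (n - 4*I)/(n + 3*I)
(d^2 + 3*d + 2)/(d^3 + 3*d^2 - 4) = (d + 1)/(d^2 + d - 2)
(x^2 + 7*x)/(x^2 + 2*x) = (x + 7)/(x + 2)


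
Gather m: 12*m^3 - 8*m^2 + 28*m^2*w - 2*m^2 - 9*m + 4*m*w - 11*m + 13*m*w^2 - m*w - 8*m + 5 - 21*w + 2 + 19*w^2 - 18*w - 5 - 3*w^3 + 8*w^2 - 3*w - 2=12*m^3 + m^2*(28*w - 10) + m*(13*w^2 + 3*w - 28) - 3*w^3 + 27*w^2 - 42*w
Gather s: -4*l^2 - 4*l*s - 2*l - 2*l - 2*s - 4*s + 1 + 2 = -4*l^2 - 4*l + s*(-4*l - 6) + 3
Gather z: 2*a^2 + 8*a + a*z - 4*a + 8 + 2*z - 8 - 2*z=2*a^2 + a*z + 4*a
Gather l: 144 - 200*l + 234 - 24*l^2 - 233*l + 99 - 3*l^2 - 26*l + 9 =-27*l^2 - 459*l + 486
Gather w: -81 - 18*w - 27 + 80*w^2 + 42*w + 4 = 80*w^2 + 24*w - 104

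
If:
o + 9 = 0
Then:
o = -9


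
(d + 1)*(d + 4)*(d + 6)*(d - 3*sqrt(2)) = d^4 - 3*sqrt(2)*d^3 + 11*d^3 - 33*sqrt(2)*d^2 + 34*d^2 - 102*sqrt(2)*d + 24*d - 72*sqrt(2)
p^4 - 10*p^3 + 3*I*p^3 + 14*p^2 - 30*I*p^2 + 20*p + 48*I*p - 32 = (p - 8)*(p - 2)*(p + I)*(p + 2*I)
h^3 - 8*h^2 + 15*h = h*(h - 5)*(h - 3)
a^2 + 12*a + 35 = (a + 5)*(a + 7)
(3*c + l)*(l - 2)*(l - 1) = 3*c*l^2 - 9*c*l + 6*c + l^3 - 3*l^2 + 2*l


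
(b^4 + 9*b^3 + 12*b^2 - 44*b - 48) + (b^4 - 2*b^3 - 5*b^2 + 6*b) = 2*b^4 + 7*b^3 + 7*b^2 - 38*b - 48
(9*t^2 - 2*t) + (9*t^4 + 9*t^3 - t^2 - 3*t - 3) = 9*t^4 + 9*t^3 + 8*t^2 - 5*t - 3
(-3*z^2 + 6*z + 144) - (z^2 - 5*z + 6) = -4*z^2 + 11*z + 138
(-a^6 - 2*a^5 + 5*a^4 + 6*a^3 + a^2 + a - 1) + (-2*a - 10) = -a^6 - 2*a^5 + 5*a^4 + 6*a^3 + a^2 - a - 11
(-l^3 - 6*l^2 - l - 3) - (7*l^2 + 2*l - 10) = -l^3 - 13*l^2 - 3*l + 7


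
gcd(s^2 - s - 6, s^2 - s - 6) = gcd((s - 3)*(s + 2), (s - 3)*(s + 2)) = s^2 - s - 6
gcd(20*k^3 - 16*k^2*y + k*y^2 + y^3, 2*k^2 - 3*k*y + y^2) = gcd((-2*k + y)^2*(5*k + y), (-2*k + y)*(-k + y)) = -2*k + y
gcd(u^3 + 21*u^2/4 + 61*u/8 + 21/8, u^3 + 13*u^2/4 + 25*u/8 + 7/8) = u^2 + 9*u/4 + 7/8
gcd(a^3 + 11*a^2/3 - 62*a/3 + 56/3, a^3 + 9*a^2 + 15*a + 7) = a + 7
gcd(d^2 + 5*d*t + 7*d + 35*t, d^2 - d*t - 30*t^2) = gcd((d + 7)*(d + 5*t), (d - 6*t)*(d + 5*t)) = d + 5*t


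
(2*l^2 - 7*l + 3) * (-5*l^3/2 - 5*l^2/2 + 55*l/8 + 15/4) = -5*l^5 + 25*l^4/2 + 95*l^3/4 - 385*l^2/8 - 45*l/8 + 45/4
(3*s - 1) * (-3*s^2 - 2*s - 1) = -9*s^3 - 3*s^2 - s + 1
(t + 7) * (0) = 0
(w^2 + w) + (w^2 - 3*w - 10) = 2*w^2 - 2*w - 10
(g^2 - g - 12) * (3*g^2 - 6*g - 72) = 3*g^4 - 9*g^3 - 102*g^2 + 144*g + 864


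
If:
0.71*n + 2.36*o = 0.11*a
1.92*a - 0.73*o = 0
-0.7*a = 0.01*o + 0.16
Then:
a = -0.22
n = 1.89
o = -0.58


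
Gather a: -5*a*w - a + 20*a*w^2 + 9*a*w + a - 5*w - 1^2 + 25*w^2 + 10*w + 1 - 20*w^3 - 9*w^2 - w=a*(20*w^2 + 4*w) - 20*w^3 + 16*w^2 + 4*w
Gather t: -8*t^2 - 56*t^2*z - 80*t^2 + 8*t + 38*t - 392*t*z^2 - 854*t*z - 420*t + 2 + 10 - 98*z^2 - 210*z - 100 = t^2*(-56*z - 88) + t*(-392*z^2 - 854*z - 374) - 98*z^2 - 210*z - 88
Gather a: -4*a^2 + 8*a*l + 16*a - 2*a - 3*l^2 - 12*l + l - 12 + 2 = -4*a^2 + a*(8*l + 14) - 3*l^2 - 11*l - 10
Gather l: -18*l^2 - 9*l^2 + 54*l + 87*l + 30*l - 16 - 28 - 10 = -27*l^2 + 171*l - 54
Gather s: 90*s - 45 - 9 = 90*s - 54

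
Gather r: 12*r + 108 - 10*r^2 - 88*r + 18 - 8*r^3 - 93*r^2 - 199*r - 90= -8*r^3 - 103*r^2 - 275*r + 36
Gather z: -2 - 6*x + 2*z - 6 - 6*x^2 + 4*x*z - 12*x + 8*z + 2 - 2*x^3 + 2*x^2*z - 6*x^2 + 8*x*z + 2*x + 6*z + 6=-2*x^3 - 12*x^2 - 16*x + z*(2*x^2 + 12*x + 16)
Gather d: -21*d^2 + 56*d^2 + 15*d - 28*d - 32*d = 35*d^2 - 45*d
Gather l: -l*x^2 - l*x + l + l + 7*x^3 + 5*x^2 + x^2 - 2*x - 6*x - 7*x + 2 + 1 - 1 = l*(-x^2 - x + 2) + 7*x^3 + 6*x^2 - 15*x + 2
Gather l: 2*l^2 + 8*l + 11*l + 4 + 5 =2*l^2 + 19*l + 9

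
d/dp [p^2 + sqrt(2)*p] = 2*p + sqrt(2)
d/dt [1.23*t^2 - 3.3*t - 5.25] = 2.46*t - 3.3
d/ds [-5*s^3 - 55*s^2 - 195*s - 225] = -15*s^2 - 110*s - 195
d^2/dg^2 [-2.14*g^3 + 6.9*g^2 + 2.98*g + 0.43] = 13.8 - 12.84*g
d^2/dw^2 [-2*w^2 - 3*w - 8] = -4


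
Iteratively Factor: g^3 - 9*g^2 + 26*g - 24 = (g - 3)*(g^2 - 6*g + 8) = (g - 3)*(g - 2)*(g - 4)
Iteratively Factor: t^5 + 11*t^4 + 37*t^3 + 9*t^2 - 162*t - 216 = (t + 3)*(t^4 + 8*t^3 + 13*t^2 - 30*t - 72) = (t + 3)*(t + 4)*(t^3 + 4*t^2 - 3*t - 18) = (t - 2)*(t + 3)*(t + 4)*(t^2 + 6*t + 9) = (t - 2)*(t + 3)^2*(t + 4)*(t + 3)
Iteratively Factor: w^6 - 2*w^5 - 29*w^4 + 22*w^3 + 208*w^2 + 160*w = (w - 4)*(w^5 + 2*w^4 - 21*w^3 - 62*w^2 - 40*w) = (w - 4)*(w + 4)*(w^4 - 2*w^3 - 13*w^2 - 10*w) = w*(w - 4)*(w + 4)*(w^3 - 2*w^2 - 13*w - 10) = w*(w - 5)*(w - 4)*(w + 4)*(w^2 + 3*w + 2) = w*(w - 5)*(w - 4)*(w + 1)*(w + 4)*(w + 2)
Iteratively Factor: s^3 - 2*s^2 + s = (s - 1)*(s^2 - s) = s*(s - 1)*(s - 1)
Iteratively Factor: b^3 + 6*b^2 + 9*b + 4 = (b + 1)*(b^2 + 5*b + 4) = (b + 1)*(b + 4)*(b + 1)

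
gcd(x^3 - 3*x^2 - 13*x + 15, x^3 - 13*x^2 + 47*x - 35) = x^2 - 6*x + 5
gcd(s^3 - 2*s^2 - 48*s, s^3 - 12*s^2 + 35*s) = s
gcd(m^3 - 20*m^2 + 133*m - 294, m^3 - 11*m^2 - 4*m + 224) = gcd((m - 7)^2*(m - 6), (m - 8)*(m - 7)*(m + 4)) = m - 7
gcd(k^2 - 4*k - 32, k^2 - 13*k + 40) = k - 8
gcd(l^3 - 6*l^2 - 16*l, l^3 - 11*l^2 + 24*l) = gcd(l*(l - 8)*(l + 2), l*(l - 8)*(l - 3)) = l^2 - 8*l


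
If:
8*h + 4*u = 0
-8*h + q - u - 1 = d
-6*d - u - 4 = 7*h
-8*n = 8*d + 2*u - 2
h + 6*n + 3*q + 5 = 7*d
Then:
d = -81/364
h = -97/182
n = 75/364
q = -881/364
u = 97/91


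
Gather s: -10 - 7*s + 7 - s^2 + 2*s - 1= -s^2 - 5*s - 4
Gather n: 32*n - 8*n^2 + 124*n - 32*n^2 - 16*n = -40*n^2 + 140*n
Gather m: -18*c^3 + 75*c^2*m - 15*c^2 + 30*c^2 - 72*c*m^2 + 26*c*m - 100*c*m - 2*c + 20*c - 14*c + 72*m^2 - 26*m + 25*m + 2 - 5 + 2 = -18*c^3 + 15*c^2 + 4*c + m^2*(72 - 72*c) + m*(75*c^2 - 74*c - 1) - 1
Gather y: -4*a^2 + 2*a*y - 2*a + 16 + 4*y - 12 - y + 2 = -4*a^2 - 2*a + y*(2*a + 3) + 6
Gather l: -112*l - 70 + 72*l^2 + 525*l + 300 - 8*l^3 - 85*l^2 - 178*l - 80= -8*l^3 - 13*l^2 + 235*l + 150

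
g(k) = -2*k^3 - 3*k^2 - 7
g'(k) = -6*k^2 - 6*k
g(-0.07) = -7.01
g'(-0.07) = 0.39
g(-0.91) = -7.98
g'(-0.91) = 0.49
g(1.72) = -26.05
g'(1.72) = -28.07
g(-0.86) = -7.95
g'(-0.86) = 0.72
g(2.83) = -76.36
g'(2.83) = -65.03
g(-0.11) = -7.03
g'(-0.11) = 0.59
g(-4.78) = 142.89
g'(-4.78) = -108.41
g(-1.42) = -7.32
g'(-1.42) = -3.58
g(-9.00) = 1208.00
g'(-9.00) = -432.00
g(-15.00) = 6068.00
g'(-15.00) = -1260.00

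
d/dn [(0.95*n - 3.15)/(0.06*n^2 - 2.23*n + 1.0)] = (-0.057*n^2 + 0.378*n - 6.0745)/(0.0036*n^4 - 0.2676*n^3 + 5.0929*n^2 - 4.46*n + 1.0)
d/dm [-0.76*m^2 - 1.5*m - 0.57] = -1.52*m - 1.5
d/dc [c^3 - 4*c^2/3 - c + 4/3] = 3*c^2 - 8*c/3 - 1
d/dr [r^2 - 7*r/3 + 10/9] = 2*r - 7/3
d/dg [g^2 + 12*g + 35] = 2*g + 12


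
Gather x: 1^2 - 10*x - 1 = -10*x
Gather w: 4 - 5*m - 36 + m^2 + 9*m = m^2 + 4*m - 32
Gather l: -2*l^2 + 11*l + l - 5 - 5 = -2*l^2 + 12*l - 10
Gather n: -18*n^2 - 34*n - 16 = -18*n^2 - 34*n - 16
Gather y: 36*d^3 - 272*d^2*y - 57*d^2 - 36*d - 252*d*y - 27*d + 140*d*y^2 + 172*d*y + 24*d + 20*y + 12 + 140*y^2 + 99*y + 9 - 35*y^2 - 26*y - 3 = 36*d^3 - 57*d^2 - 39*d + y^2*(140*d + 105) + y*(-272*d^2 - 80*d + 93) + 18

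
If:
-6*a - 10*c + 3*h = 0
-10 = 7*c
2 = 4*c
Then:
No Solution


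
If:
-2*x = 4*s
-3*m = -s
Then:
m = -x/6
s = -x/2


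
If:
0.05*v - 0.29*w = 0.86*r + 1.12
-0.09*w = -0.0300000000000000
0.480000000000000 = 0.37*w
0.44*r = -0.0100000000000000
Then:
No Solution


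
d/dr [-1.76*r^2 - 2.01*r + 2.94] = -3.52*r - 2.01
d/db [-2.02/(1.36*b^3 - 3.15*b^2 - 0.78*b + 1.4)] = (8.2416*b^2 - 12.726*b - 1.5756)/(1.36*b^3 - 3.15*b^2 - 0.78*b + 1.4)^2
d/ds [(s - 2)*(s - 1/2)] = 2*s - 5/2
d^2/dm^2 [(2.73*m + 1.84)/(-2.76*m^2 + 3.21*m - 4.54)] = (-(2.73*m + 1.84)*(5.52*m - 3.21)*(11.04*m - 6.42) + (45.2088*m - 7.3698)*(2.76*m^2 - 3.21*m + 4.54))/(2.76*m^2 - 3.21*m + 4.54)^3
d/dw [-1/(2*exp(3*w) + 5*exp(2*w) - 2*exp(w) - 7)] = (6*exp(2*w) + 10*exp(w) - 2)*exp(w)/(2*exp(3*w) + 5*exp(2*w) - 2*exp(w) - 7)^2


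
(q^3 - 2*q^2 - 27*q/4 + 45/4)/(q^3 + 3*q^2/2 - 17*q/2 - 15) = (q - 3/2)/(q + 2)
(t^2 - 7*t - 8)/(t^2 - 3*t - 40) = (t + 1)/(t + 5)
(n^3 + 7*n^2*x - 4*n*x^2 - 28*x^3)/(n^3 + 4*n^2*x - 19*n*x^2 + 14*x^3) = (-n - 2*x)/(-n + x)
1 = 1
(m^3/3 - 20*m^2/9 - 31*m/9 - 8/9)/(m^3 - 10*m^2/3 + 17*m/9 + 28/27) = 3*(m^2 - 7*m - 8)/(9*m^2 - 33*m + 28)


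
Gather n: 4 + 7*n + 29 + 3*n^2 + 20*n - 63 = 3*n^2 + 27*n - 30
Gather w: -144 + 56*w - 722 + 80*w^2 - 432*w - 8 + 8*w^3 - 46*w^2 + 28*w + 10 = 8*w^3 + 34*w^2 - 348*w - 864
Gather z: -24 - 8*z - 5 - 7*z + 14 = -15*z - 15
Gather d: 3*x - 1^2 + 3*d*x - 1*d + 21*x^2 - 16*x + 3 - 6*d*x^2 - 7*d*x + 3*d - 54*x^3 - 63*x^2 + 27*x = d*(-6*x^2 - 4*x + 2) - 54*x^3 - 42*x^2 + 14*x + 2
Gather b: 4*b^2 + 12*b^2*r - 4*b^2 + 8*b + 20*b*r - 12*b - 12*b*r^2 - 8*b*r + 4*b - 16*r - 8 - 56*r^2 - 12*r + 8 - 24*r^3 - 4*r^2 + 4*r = 12*b^2*r + b*(-12*r^2 + 12*r) - 24*r^3 - 60*r^2 - 24*r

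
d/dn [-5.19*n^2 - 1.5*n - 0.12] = -10.38*n - 1.5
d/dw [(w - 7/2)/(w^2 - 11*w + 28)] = (-w^2 + 7*w - 21/2)/(w^4 - 22*w^3 + 177*w^2 - 616*w + 784)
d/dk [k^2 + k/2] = 2*k + 1/2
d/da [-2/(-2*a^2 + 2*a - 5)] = 4*(1 - 2*a)/(2*a^2 - 2*a + 5)^2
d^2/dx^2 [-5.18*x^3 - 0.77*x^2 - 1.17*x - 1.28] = -31.08*x - 1.54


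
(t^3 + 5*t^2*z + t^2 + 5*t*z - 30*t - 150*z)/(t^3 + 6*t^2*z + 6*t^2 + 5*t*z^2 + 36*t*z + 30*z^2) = (t - 5)/(t + z)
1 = 1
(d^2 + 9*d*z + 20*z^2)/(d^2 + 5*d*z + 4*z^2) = (d + 5*z)/(d + z)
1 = 1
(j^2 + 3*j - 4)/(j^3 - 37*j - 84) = (j - 1)/(j^2 - 4*j - 21)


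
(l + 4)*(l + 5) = l^2 + 9*l + 20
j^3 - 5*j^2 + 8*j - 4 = (j - 2)^2*(j - 1)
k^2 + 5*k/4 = k*(k + 5/4)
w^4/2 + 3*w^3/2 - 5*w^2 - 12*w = w*(w/2 + 1)*(w - 3)*(w + 4)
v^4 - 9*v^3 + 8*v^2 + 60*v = v*(v - 6)*(v - 5)*(v + 2)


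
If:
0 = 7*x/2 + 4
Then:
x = -8/7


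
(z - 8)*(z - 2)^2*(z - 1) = z^4 - 13*z^3 + 48*z^2 - 68*z + 32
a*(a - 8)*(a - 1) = a^3 - 9*a^2 + 8*a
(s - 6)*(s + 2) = s^2 - 4*s - 12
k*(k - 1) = k^2 - k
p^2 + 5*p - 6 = (p - 1)*(p + 6)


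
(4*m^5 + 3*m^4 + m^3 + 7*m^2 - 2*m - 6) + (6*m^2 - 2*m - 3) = 4*m^5 + 3*m^4 + m^3 + 13*m^2 - 4*m - 9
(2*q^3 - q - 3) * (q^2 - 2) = 2*q^5 - 5*q^3 - 3*q^2 + 2*q + 6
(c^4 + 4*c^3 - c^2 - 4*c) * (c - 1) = c^5 + 3*c^4 - 5*c^3 - 3*c^2 + 4*c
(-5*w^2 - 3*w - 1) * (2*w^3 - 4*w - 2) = -10*w^5 - 6*w^4 + 18*w^3 + 22*w^2 + 10*w + 2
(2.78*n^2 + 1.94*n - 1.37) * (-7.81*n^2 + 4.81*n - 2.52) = -21.7118*n^4 - 1.7796*n^3 + 13.0255*n^2 - 11.4785*n + 3.4524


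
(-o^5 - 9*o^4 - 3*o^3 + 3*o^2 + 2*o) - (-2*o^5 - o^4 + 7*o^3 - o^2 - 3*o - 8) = o^5 - 8*o^4 - 10*o^3 + 4*o^2 + 5*o + 8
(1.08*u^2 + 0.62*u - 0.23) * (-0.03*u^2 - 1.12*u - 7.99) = -0.0324*u^4 - 1.2282*u^3 - 9.3167*u^2 - 4.6962*u + 1.8377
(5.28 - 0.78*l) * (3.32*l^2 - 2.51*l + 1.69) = -2.5896*l^3 + 19.4874*l^2 - 14.571*l + 8.9232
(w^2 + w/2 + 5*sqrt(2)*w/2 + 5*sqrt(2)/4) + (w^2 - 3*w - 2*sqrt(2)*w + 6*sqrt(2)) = 2*w^2 - 5*w/2 + sqrt(2)*w/2 + 29*sqrt(2)/4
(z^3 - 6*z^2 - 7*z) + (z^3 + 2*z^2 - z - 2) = 2*z^3 - 4*z^2 - 8*z - 2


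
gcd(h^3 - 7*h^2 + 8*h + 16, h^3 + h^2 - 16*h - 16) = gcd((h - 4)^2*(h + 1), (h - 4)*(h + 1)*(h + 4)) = h^2 - 3*h - 4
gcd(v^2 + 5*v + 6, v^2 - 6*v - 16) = v + 2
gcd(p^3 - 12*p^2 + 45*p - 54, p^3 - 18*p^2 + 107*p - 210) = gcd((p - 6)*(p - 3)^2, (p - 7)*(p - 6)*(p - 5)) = p - 6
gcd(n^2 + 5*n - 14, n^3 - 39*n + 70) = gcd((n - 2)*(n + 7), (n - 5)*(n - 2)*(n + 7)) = n^2 + 5*n - 14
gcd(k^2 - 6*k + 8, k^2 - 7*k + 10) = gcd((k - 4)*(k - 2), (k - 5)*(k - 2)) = k - 2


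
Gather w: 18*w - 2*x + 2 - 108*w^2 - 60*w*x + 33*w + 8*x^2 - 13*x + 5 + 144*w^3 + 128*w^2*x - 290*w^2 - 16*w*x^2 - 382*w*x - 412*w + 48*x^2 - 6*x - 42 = 144*w^3 + w^2*(128*x - 398) + w*(-16*x^2 - 442*x - 361) + 56*x^2 - 21*x - 35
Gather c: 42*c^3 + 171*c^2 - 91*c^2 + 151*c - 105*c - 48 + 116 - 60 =42*c^3 + 80*c^2 + 46*c + 8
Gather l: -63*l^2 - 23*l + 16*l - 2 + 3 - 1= -63*l^2 - 7*l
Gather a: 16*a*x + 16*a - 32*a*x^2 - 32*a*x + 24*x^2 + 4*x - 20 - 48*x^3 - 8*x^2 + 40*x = a*(-32*x^2 - 16*x + 16) - 48*x^3 + 16*x^2 + 44*x - 20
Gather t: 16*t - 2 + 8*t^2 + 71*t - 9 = 8*t^2 + 87*t - 11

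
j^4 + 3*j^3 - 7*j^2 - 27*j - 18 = (j - 3)*(j + 1)*(j + 2)*(j + 3)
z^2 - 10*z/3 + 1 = (z - 3)*(z - 1/3)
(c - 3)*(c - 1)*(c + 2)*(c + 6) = c^4 + 4*c^3 - 17*c^2 - 24*c + 36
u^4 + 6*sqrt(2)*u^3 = u^3*(u + 6*sqrt(2))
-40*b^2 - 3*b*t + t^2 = (-8*b + t)*(5*b + t)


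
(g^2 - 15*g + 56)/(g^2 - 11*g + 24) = (g - 7)/(g - 3)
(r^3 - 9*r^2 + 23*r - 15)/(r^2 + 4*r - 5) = (r^2 - 8*r + 15)/(r + 5)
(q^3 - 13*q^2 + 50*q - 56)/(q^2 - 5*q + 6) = (q^2 - 11*q + 28)/(q - 3)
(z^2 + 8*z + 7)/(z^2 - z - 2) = (z + 7)/(z - 2)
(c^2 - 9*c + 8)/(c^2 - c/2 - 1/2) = 2*(c - 8)/(2*c + 1)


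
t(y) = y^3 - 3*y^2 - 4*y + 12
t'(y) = 3*y^2 - 6*y - 4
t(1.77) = 1.07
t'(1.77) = -5.22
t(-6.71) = -398.34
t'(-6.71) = 171.33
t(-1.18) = 10.90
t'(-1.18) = 7.26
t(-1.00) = 12.00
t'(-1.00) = 5.00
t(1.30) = 3.93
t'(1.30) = -6.73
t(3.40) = 3.02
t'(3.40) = 10.28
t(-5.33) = -203.33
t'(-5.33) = 113.21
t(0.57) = 8.93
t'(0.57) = -6.45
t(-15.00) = -3978.00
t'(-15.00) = 761.00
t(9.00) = 462.00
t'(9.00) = 185.00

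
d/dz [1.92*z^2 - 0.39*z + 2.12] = 3.84*z - 0.39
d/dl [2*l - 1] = 2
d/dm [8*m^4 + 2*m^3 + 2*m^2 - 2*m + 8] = 32*m^3 + 6*m^2 + 4*m - 2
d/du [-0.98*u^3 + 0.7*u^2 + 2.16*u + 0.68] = -2.94*u^2 + 1.4*u + 2.16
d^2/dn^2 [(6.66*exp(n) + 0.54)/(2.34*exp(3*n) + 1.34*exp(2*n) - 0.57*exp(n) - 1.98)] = (145.869984*exp(6*n) + 89.260704*exp(5*n) + 66.116592*exp(4*n) + 408.667356*exp(3*n) + 127.301868*exp(2*n) - 1.610118*exp(n) + 25.50042)*exp(n)/(12.812904*exp(9*n) + 22.011912*exp(8*n) + 3.241836*exp(7*n) - 40.842712*exp(6*n) - 38.040606*exp(5*n) + 6.485778*exp(4*n) + 36.409959*exp(3*n) + 13.830102*exp(2*n) - 6.703884*exp(n) - 7.762392)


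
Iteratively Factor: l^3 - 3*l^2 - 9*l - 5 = (l + 1)*(l^2 - 4*l - 5) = (l - 5)*(l + 1)*(l + 1)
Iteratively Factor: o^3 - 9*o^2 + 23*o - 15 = (o - 5)*(o^2 - 4*o + 3) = (o - 5)*(o - 3)*(o - 1)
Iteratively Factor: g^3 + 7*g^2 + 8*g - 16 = (g + 4)*(g^2 + 3*g - 4) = (g - 1)*(g + 4)*(g + 4)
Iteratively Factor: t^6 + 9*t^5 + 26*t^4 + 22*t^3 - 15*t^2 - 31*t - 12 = (t + 3)*(t^5 + 6*t^4 + 8*t^3 - 2*t^2 - 9*t - 4) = (t + 1)*(t + 3)*(t^4 + 5*t^3 + 3*t^2 - 5*t - 4) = (t + 1)*(t + 3)*(t + 4)*(t^3 + t^2 - t - 1) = (t + 1)^2*(t + 3)*(t + 4)*(t^2 - 1) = (t + 1)^3*(t + 3)*(t + 4)*(t - 1)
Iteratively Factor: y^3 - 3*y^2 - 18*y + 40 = (y - 2)*(y^2 - y - 20) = (y - 2)*(y + 4)*(y - 5)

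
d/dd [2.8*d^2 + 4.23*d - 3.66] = 5.6*d + 4.23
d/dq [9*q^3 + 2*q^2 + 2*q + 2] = 27*q^2 + 4*q + 2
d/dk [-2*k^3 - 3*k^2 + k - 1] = -6*k^2 - 6*k + 1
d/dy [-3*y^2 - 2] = -6*y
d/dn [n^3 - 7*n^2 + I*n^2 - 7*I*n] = 3*n^2 + 2*n*(-7 + I) - 7*I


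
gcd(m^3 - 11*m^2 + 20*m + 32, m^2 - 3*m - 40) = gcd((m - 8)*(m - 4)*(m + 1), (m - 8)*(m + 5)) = m - 8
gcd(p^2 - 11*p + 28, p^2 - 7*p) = p - 7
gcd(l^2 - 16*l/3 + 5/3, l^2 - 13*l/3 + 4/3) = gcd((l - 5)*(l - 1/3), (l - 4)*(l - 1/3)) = l - 1/3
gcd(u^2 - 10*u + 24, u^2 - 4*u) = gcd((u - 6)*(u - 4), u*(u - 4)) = u - 4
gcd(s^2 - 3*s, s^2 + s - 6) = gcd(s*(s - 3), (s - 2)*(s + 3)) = 1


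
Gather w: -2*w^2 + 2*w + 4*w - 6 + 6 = -2*w^2 + 6*w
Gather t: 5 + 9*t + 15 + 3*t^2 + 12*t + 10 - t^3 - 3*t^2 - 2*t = -t^3 + 19*t + 30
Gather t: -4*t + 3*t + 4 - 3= 1 - t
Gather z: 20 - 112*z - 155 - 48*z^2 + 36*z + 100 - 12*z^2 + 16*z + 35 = -60*z^2 - 60*z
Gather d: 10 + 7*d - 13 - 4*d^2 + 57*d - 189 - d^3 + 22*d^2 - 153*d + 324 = -d^3 + 18*d^2 - 89*d + 132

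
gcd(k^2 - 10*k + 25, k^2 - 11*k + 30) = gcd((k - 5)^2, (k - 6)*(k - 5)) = k - 5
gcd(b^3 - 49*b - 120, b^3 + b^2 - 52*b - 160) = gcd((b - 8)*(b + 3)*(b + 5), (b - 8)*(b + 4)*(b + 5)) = b^2 - 3*b - 40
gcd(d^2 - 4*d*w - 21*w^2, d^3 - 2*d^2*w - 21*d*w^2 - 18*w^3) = d + 3*w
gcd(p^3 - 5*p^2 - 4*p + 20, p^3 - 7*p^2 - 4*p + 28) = p^2 - 4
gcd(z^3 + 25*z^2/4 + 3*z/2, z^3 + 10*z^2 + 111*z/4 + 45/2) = z + 6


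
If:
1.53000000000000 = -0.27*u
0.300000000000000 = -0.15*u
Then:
No Solution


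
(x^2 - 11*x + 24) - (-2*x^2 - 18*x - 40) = 3*x^2 + 7*x + 64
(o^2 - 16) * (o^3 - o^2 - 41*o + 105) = o^5 - o^4 - 57*o^3 + 121*o^2 + 656*o - 1680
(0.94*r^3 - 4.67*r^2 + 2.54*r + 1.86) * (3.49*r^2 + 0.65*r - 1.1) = 3.2806*r^5 - 15.6873*r^4 + 4.7951*r^3 + 13.2794*r^2 - 1.585*r - 2.046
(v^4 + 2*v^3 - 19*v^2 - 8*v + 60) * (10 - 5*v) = -5*v^5 + 115*v^3 - 150*v^2 - 380*v + 600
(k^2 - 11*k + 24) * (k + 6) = k^3 - 5*k^2 - 42*k + 144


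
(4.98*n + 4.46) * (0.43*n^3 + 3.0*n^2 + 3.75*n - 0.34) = 2.1414*n^4 + 16.8578*n^3 + 32.055*n^2 + 15.0318*n - 1.5164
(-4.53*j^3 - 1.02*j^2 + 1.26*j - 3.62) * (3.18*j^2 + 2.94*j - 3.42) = -14.4054*j^5 - 16.5618*j^4 + 16.5006*j^3 - 4.3188*j^2 - 14.952*j + 12.3804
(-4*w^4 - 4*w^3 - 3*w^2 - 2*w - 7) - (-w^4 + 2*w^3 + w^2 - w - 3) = -3*w^4 - 6*w^3 - 4*w^2 - w - 4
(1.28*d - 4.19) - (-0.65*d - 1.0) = 1.93*d - 3.19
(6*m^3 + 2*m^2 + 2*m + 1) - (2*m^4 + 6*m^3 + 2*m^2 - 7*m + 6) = -2*m^4 + 9*m - 5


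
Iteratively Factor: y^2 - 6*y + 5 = (y - 5)*(y - 1)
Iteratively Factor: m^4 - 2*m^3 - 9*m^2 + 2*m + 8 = (m + 1)*(m^3 - 3*m^2 - 6*m + 8) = (m + 1)*(m + 2)*(m^2 - 5*m + 4) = (m - 1)*(m + 1)*(m + 2)*(m - 4)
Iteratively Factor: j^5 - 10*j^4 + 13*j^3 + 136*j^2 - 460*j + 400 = (j - 5)*(j^4 - 5*j^3 - 12*j^2 + 76*j - 80) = (j - 5)*(j + 4)*(j^3 - 9*j^2 + 24*j - 20) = (j - 5)*(j - 2)*(j + 4)*(j^2 - 7*j + 10) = (j - 5)*(j - 2)^2*(j + 4)*(j - 5)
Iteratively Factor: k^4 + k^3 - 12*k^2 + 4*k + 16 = (k - 2)*(k^3 + 3*k^2 - 6*k - 8) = (k - 2)*(k + 4)*(k^2 - k - 2) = (k - 2)^2*(k + 4)*(k + 1)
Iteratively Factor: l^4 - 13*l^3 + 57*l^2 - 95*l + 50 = (l - 1)*(l^3 - 12*l^2 + 45*l - 50) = (l - 5)*(l - 1)*(l^2 - 7*l + 10) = (l - 5)^2*(l - 1)*(l - 2)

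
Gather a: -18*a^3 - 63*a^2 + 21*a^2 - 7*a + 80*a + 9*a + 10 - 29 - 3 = -18*a^3 - 42*a^2 + 82*a - 22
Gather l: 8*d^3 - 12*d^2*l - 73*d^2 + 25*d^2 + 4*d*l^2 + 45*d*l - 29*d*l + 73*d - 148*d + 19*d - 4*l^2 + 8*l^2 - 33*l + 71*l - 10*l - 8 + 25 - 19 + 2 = 8*d^3 - 48*d^2 - 56*d + l^2*(4*d + 4) + l*(-12*d^2 + 16*d + 28)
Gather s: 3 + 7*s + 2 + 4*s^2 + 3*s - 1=4*s^2 + 10*s + 4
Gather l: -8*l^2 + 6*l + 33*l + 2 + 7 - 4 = -8*l^2 + 39*l + 5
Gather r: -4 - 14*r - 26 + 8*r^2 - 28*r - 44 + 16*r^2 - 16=24*r^2 - 42*r - 90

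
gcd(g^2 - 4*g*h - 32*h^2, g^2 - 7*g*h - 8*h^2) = g - 8*h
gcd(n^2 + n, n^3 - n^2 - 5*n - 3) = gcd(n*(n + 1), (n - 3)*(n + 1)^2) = n + 1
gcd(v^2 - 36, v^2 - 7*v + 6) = v - 6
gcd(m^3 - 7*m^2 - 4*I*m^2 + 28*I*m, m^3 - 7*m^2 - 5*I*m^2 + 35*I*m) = m^2 - 7*m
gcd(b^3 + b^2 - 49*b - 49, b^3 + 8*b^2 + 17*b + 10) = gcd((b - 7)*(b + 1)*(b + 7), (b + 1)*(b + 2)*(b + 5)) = b + 1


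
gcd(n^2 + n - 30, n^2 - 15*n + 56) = 1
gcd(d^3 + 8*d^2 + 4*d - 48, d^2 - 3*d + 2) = d - 2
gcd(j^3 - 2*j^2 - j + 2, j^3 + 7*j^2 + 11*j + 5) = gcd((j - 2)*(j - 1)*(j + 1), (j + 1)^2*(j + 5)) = j + 1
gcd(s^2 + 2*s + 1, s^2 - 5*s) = 1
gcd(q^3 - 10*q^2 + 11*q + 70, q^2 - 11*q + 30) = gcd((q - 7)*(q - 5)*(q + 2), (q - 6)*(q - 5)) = q - 5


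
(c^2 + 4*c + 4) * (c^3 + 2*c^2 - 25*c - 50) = c^5 + 6*c^4 - 13*c^3 - 142*c^2 - 300*c - 200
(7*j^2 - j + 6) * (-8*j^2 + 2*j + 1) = -56*j^4 + 22*j^3 - 43*j^2 + 11*j + 6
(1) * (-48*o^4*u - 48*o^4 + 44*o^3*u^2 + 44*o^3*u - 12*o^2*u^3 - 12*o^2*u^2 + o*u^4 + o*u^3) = -48*o^4*u - 48*o^4 + 44*o^3*u^2 + 44*o^3*u - 12*o^2*u^3 - 12*o^2*u^2 + o*u^4 + o*u^3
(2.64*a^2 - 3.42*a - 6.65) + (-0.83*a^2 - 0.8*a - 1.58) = 1.81*a^2 - 4.22*a - 8.23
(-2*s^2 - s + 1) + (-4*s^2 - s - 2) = -6*s^2 - 2*s - 1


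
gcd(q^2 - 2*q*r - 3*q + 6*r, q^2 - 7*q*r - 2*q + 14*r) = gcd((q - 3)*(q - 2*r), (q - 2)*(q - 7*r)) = 1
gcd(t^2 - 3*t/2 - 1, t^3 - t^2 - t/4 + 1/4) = t + 1/2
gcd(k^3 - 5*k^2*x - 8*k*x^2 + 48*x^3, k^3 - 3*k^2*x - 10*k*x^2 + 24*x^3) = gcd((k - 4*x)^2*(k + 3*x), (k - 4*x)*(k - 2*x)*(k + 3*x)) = -k^2 + k*x + 12*x^2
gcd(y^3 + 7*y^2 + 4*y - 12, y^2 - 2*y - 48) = y + 6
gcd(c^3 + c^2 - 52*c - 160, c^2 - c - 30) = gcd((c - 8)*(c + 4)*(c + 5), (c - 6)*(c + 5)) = c + 5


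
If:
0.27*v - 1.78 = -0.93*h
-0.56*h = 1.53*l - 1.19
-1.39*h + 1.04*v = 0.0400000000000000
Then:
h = 1.37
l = 0.28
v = 1.87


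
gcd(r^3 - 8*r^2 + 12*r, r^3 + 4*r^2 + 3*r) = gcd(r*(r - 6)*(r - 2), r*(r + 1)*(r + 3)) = r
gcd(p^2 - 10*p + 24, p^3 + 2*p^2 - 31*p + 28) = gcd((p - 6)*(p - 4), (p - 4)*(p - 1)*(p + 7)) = p - 4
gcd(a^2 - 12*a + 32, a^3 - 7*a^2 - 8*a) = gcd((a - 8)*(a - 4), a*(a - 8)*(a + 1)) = a - 8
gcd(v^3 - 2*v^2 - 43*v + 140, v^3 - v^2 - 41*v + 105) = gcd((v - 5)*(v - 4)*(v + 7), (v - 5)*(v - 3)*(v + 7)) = v^2 + 2*v - 35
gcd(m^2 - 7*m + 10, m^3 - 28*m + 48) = m - 2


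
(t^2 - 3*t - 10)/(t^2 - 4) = (t - 5)/(t - 2)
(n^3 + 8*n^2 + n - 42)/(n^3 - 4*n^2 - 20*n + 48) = (n^2 + 10*n + 21)/(n^2 - 2*n - 24)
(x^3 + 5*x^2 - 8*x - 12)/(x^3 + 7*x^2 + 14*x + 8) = (x^2 + 4*x - 12)/(x^2 + 6*x + 8)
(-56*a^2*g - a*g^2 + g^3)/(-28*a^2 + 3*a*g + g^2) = g*(8*a - g)/(4*a - g)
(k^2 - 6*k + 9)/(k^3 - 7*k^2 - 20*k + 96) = (k - 3)/(k^2 - 4*k - 32)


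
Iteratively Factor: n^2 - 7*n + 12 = (n - 3)*(n - 4)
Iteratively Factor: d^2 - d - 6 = (d - 3)*(d + 2)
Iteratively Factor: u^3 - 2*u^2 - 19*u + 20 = (u - 5)*(u^2 + 3*u - 4) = (u - 5)*(u - 1)*(u + 4)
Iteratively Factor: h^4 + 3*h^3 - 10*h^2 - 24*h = (h + 4)*(h^3 - h^2 - 6*h) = (h - 3)*(h + 4)*(h^2 + 2*h) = (h - 3)*(h + 2)*(h + 4)*(h)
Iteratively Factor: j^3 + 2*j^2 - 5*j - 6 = (j - 2)*(j^2 + 4*j + 3) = (j - 2)*(j + 3)*(j + 1)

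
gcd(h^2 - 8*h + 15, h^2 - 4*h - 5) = h - 5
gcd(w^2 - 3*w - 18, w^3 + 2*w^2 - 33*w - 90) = w^2 - 3*w - 18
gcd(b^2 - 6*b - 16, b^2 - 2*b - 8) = b + 2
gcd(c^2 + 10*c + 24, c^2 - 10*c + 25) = 1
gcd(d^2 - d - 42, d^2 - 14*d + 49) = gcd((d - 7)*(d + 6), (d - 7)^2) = d - 7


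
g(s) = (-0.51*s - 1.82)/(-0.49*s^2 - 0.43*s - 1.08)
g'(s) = (-0.51*s - 1.82)*(0.98*s + 0.43)/(-0.49*s^2 - 0.43*s - 1.08)^2 - 0.51/(-0.49*s^2 - 0.43*s - 1.08) = (0.2499*s^2 + 0.2193*s - (0.51*s + 1.82)*(0.98*s + 0.43) + 0.5508)/(0.49*s^2 + 0.43*s + 1.08)^2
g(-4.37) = -0.05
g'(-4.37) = 0.04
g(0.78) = 1.29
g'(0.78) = -0.60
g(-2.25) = 0.26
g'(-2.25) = 0.37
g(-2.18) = 0.29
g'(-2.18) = 0.40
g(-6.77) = -0.08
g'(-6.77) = 0.00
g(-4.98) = -0.06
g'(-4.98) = 0.02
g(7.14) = 0.19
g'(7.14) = -0.03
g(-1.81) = 0.47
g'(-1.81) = 0.60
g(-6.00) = -0.08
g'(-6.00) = 0.01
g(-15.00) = -0.06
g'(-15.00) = -0.00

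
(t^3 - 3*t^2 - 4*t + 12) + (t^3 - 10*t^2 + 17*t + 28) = 2*t^3 - 13*t^2 + 13*t + 40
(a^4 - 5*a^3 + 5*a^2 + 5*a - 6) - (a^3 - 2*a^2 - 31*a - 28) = a^4 - 6*a^3 + 7*a^2 + 36*a + 22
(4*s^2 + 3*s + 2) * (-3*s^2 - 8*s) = -12*s^4 - 41*s^3 - 30*s^2 - 16*s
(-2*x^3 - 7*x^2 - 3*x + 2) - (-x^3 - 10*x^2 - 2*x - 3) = -x^3 + 3*x^2 - x + 5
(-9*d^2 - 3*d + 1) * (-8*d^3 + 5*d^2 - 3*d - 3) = 72*d^5 - 21*d^4 + 4*d^3 + 41*d^2 + 6*d - 3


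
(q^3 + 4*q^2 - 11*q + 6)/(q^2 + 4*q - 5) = (q^2 + 5*q - 6)/(q + 5)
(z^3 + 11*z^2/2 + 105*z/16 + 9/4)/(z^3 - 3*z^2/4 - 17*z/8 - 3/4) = (4*z^2 + 19*z + 12)/(2*(2*z^2 - 3*z - 2))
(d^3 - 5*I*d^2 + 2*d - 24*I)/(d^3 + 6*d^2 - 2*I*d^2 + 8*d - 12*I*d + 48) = (d - 3*I)/(d + 6)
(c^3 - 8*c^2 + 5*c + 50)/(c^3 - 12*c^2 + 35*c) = (c^2 - 3*c - 10)/(c*(c - 7))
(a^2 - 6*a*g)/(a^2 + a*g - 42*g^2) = a/(a + 7*g)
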